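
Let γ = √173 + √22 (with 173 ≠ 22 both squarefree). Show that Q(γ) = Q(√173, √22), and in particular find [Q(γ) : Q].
[Q(γ) : Q] = 4 (equivalently, Q(γ) = Q(√173, √22))

Obviously Q(γ) ⊆ Q(√173, √22), and [Q(√173, √22):Q] = 4 (since 173, 22 are distinct squarefree integers > 1 with 3806 not a perfect square). To show equality we compute the minimal polynomial of γ. From γ = √173 + √22: γ^2 = 173 + 2√(3806) + 22 = 195 + 2√(3806), so γ^2 - 195 = 2√(3806); squaring, (γ^2 - 195)^2 = 4·3806, i.e. γ^4 - 390γ^2 + 38025 - 15224 = 0, i.e. γ^4 - 390γ^2 + 22801 = 0. So γ is a root of x^4 - 390x^2 + 22801. This polynomial is irreducible over Q: it has no rational root (each ±√173 ± √22 is irrational), and any factorization into two quadratics over Q would force √(3806) ∈ Q (pairing opposite roots) or √173, √22 ∈ Q (other pairings), all impossible. Hence [Q(γ):Q] = 4 = [Q(√173, √22):Q], so Q(γ) = Q(√173, √22).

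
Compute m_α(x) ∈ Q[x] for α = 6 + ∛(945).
m_α(x) = x^3 - 18x^2 + 108x - 1161

Set β = α - 6 = ∛(945), so β^3 = 945. Then (α - 6)^3 - 945 = 0, i.e. α is a root of g(x) = (x - 6)^3 - 945 = x^3 - 18x^2 + 108x - 1161. Since g(x) = h(x - 6) where h(x) = x^3 - 945, and h is irreducible over Q (because 945 is not a perfect cube, so h has no rational root, and a monic cubic with no rational root is irreducible), g is also irreducible (irreducibility is preserved under the substitution x → x - 6). Hence m_α(x) = x^3 - 18x^2 + 108x - 1161.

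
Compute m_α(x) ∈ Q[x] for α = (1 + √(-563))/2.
m_α(x) = x^2 - x + 141

From 2α - 1 = √(-563), squaring gives (2α - 1)^2 = -563, i.e. 4α^2 - 4α + 1 = -563, so α^2 - α + (1 + 563)/4 = 0. Since -563 ≡ 1 (mod 4), (1 + 563)/4 = 141 ∈ Z. The polynomial x^2 - x + 141 has discriminant 1 - 4·(141) = -563, which is not a perfect square in Q (d = -563 is squarefree and ≠ 1), so x^2 - x + 141 is irreducible over Q. It is the minimal polynomial of α.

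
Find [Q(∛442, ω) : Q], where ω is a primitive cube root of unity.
[Q(∛442, ω) : Q] = 6

[Q(∛442):Q] = 3 (min poly x^3 - 442, irreducible since 442 is not a perfect cube). [Q(ω):Q] = 2 (min poly x^2 + x + 1). Since Q(∛442) ⊂ R and ω ∉ R, we have ω ∉ Q(∛442), so x^2 + x + 1 remains irreducible over Q(∛442) and [Q(∛442, ω) : Q(∛442)] = 2. By the tower law, [Q(∛442, ω) : Q] = 3 · 2 = 6. (In fact Q(∛442, ω) is the splitting field of x^3 - 442 over Q.)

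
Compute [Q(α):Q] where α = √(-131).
[Q(α):Q] = 2

[Q(α):Q] equals the degree of the minimal polynomial of α. Here α^2 = -131 and x^2 + 131 is irreducible (d = -131 is squarefree, ≠ 1, hence not a square), so deg(m_α) = 2. Thus [Q(α):Q] = 2.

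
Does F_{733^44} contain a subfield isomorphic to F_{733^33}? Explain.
No: F_{733^33} is not a subfield of F_{733^44}

F_{p^m} embeds in F_{p^n} iff m | n. Here 33 ∤ 44 (since 44 = 1·33 + 11 with remainder 11 ≠ 0), so F_{733^33} is not a subfield of F_{733^44}. Equivalently: if it were, the tower law would give 33 = [F_{733^33}:F_733] dividing [F_{733^44}:F_733] = 44, contradiction.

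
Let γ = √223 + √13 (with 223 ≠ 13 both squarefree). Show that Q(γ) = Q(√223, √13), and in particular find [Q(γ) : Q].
[Q(γ) : Q] = 4 (equivalently, Q(γ) = Q(√223, √13))

Obviously Q(γ) ⊆ Q(√223, √13), and [Q(√223, √13):Q] = 4 (since 223, 13 are distinct squarefree integers > 1 with 2899 not a perfect square). To show equality we compute the minimal polynomial of γ. From γ = √223 + √13: γ^2 = 223 + 2√(2899) + 13 = 236 + 2√(2899), so γ^2 - 236 = 2√(2899); squaring, (γ^2 - 236)^2 = 4·2899, i.e. γ^4 - 472γ^2 + 55696 - 11596 = 0, i.e. γ^4 - 472γ^2 + 44100 = 0. So γ is a root of x^4 - 472x^2 + 44100. This polynomial is irreducible over Q: it has no rational root (each ±√223 ± √13 is irrational), and any factorization into two quadratics over Q would force √(2899) ∈ Q (pairing opposite roots) or √223, √13 ∈ Q (other pairings), all impossible. Hence [Q(γ):Q] = 4 = [Q(√223, √13):Q], so Q(γ) = Q(√223, √13).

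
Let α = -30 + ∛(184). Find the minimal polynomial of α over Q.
m_α(x) = x^3 + 90x^2 + 2700x + 26816

Set β = α + 30 = ∛(184), so β^3 = 184. Then (α + 30)^3 - 184 = 0, i.e. α is a root of g(x) = (x + 30)^3 - 184 = x^3 + 90x^2 + 2700x + 26816. Since g(x) = h(x + 30) where h(x) = x^3 - 184, and h is irreducible over Q (because 184 is not a perfect cube, so h has no rational root, and a monic cubic with no rational root is irreducible), g is also irreducible (irreducibility is preserved under the substitution x → x + 30). Hence m_α(x) = x^3 + 90x^2 + 2700x + 26816.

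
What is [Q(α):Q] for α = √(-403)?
[Q(α):Q] = 2

[Q(α):Q] equals the degree of the minimal polynomial of α. Here α^2 = -403 and x^2 + 403 is irreducible (d = -403 is squarefree, ≠ 1, hence not a square), so deg(m_α) = 2. Thus [Q(α):Q] = 2.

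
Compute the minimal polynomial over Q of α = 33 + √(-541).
m_α(x) = x^2 - 66x + 1630

From α - 33 = √(-541), squaring gives (α - 33)^2 = -541, i.e. α^2 - 66α + 1089 = -541, so α^2 - 66α + 1630 = 0. The discriminant of x^2 - 66x + 1630 is (-66)^2 - 4·(1630) = 4356 - 6520 = -2164, and 4·(-541) is not a perfect square in Q since -541 is squarefree and ≠ 1. Hence x^2 - 66x + 1630 is irreducible over Q and is the minimal polynomial of α.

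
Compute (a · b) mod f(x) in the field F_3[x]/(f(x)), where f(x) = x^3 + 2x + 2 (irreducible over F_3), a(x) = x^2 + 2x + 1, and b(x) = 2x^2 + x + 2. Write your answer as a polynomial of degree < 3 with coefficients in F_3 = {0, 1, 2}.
a · b ≡ 2x^2 + 1 (mod f(x))

Multiply in F_3[x]: a(x)·b(x) = (x^2 + 2x + 1)·(2x^2 + x + 2) = 2x^4 + 2x^3 + 2x + 2. This has degree ≥ 3, so divide by f(x) over F_3: 2x^4 + 2x^3 + 2x + 2 = (2x + 2)·(x^3 + 2x + 2) + (2x^2 + 1). Hence a·b ≡ 2x^2 + 1 (mod f). (F_3[x]/(f) is a field with 3^3 = 27 elements since f is irreducible of degree 3.)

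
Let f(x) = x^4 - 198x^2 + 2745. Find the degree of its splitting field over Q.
[K : Q] = 4

Solving the quadratic in x^2: x^2 = (198 ± √(198^2 - 4·2745))/2 = (198 ± √28224)/2 = (198 ± 168)/2, giving x^2 = 183 or x^2 = 15. So f(x) = (x^2 - 183)(x^2 - 15) and the roots of f are ±√183, ±√15. Hence the splitting field is K = Q(√183, √15). Since 183 and 15 are distinct squarefree integers > 1, their product 2745 is not a perfect square, so √15 ∉ Q(√183). By the tower law [K:Q] = [Q(√183,√15):Q(√183)] · [Q(√183):Q] = 2 · 2 = 4.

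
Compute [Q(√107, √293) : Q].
[Q(√107, √293) : Q] = 4

[Q(√107):Q] = 2 (min poly x^2 - 107, irreducible since 107 is squarefree > 1). For the top step, suppose √293 ∈ Q(√107), say √293 = c + d√107 with c, d ∈ Q. Squaring: 293 = c^2 + 107d^2 + 2cd√107. Since √107 ∉ Q this forces 2cd = 0. If d = 0 then √293 = c ∈ Q, contradicting 293 squarefree > 1. If c = 0 then 293 = 107d^2, so 107·293 = (107d)^2 is a perfect square in Q — but 107·293 = 31351 is not a perfect square (since 107 and 293 are distinct squarefree integers). Contradiction. Hence √293 ∉ Q(√107), so x^2 - 293 stays irreducible over Q(√107) and [Q(√107, √293) : Q(√107)] = 2. By the tower law, [Q(√107, √293) : Q] = 2 · 2 = 4.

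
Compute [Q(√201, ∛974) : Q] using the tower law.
[Q(√201, ∛974) : Q] = 6

Let L = Q(√201, ∛974). Since Q(√201) ⊂ L and [Q(√201):Q] = 2, the tower law gives 2 | [L:Q]. Likewise Q(∛974) ⊂ L with [Q(∛974):Q] = 3 (because 974 is not a perfect cube), so 3 | [L:Q]. As gcd(2,3) = 1, [L:Q] is divisible by 6. Conversely L is generated over Q by √201 and ∛974, so [L:Q] ≤ 2·3 = 6. Therefore [Q(√201, ∛974) : Q] = 6.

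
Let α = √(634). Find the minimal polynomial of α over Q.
m_α(x) = x^2 - 634

α satisfies α^2 - 634 = 0, so x^2 - 634 annihilates α. Since d = 634 is squarefree and ≠ 1, it is not a perfect square in Q, so x^2 - 634 has no rational root and is therefore irreducible over Q (a degree-2 polynomial over a field is irreducible iff it has no root). Hence m_α(x) = x^2 - 634.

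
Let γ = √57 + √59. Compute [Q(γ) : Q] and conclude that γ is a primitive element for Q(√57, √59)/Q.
[Q(γ) : Q] = 4 (equivalently, Q(γ) = Q(√57, √59))

Obviously Q(γ) ⊆ Q(√57, √59), and [Q(√57, √59):Q] = 4 (since 57, 59 are distinct squarefree integers > 1 with 3363 not a perfect square). To show equality we compute the minimal polynomial of γ. From γ = √57 + √59: γ^2 = 57 + 2√(3363) + 59 = 116 + 2√(3363), so γ^2 - 116 = 2√(3363); squaring, (γ^2 - 116)^2 = 4·3363, i.e. γ^4 - 232γ^2 + 13456 - 13452 = 0, i.e. γ^4 - 232γ^2 + 4 = 0. So γ is a root of x^4 - 232x^2 + 4. This polynomial is irreducible over Q: it has no rational root (each ±√57 ± √59 is irrational), and any factorization into two quadratics over Q would force √(3363) ∈ Q (pairing opposite roots) or √57, √59 ∈ Q (other pairings), all impossible. Hence [Q(γ):Q] = 4 = [Q(√57, √59):Q], so Q(γ) = Q(√57, √59).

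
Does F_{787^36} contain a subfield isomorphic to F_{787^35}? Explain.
No: F_{787^35} is not a subfield of F_{787^36}

F_{p^m} embeds in F_{p^n} iff m | n. Here 35 ∤ 36 (since 36 = 1·35 + 1 with remainder 1 ≠ 0), so F_{787^35} is not a subfield of F_{787^36}. Equivalently: if it were, the tower law would give 35 = [F_{787^35}:F_787] dividing [F_{787^36}:F_787] = 36, contradiction.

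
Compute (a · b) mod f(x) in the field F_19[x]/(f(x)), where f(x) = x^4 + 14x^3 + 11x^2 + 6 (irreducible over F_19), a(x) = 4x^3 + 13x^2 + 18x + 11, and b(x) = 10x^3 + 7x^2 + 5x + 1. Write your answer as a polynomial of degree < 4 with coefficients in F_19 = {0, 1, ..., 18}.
a · b ≡ 12x^3 + 15x^2 + 15x + 7 (mod f(x))

Multiply in F_19[x]: a(x)·b(x) = (4x^3 + 13x^2 + 18x + 11)·(10x^3 + 7x^2 + 5x + 1) = 2x^6 + 6x^5 + 6x^4 + x^3 + 9x^2 + 16x + 11. This has degree ≥ 4, so divide by f(x) over F_19: 2x^6 + 6x^5 + 6x^4 + x^3 + 9x^2 + 16x + 11 = (2x^2 + 16x + 7)·(x^4 + 14x^3 + 11x^2 + 6) + (12x^3 + 15x^2 + 15x + 7). Hence a·b ≡ 12x^3 + 15x^2 + 15x + 7 (mod f). (F_19[x]/(f) is a field with 19^4 = 130321 elements since f is irreducible of degree 4.)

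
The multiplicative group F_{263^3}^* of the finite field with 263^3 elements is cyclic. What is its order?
|F_{263^3}^*| = 18191446

F_{263^3} has 263^3 = 18191447 elements; its multiplicative group consists of all nonzero elements, so |F_{263^3}^*| = 18191447 - 1 = 18191446. (It is cyclic since any finite subgroup of the multiplicative group of a field is cyclic.)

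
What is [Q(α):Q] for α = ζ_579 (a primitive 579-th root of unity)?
[Q(α):Q] = 384

The minimal polynomial of ζ_579 over Q is the 579-th cyclotomic polynomial Φ_579(x), which is irreducible over Q and has degree φ(579) = 384. Hence [Q(α):Q] = φ(579) = 384.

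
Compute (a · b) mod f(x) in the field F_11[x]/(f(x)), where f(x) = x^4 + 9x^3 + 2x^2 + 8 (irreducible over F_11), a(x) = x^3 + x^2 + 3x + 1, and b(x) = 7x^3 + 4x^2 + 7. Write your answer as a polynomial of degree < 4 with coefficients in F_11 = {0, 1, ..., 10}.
a · b ≡ 10x^3 + 9x^2 + 8x + 3 (mod f(x))

Multiply in F_11[x]: a(x)·b(x) = (x^3 + x^2 + 3x + 1)·(7x^3 + 4x^2 + 7) = 7x^6 + 3x^4 + 4x^3 + 10x + 7. This has degree ≥ 4, so divide by f(x) over F_11: 7x^6 + 3x^4 + 4x^3 + 10x + 7 = (7x^2 + 3x + 6)·(x^4 + 9x^3 + 2x^2 + 8) + (10x^3 + 9x^2 + 8x + 3). Hence a·b ≡ 10x^3 + 9x^2 + 8x + 3 (mod f). (F_11[x]/(f) is a field with 11^4 = 14641 elements since f is irreducible of degree 4.)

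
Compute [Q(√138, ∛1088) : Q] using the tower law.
[Q(√138, ∛1088) : Q] = 6

Let L = Q(√138, ∛1088). Since Q(√138) ⊂ L and [Q(√138):Q] = 2, the tower law gives 2 | [L:Q]. Likewise Q(∛1088) ⊂ L with [Q(∛1088):Q] = 3 (because 1088 is not a perfect cube), so 3 | [L:Q]. As gcd(2,3) = 1, [L:Q] is divisible by 6. Conversely L is generated over Q by √138 and ∛1088, so [L:Q] ≤ 2·3 = 6. Therefore [Q(√138, ∛1088) : Q] = 6.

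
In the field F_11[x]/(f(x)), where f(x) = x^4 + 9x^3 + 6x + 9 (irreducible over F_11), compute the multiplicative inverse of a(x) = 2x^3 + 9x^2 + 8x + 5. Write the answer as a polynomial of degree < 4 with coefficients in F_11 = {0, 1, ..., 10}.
a(x)^(-1) ≡ 4x^3 + 6x^2 + 7 (mod f(x))

Since f is irreducible over F_11, F_11[x]/(f) is a field and a(x) ≠ 0 has an inverse. Apply the extended Euclidean algorithm to f(x) and a(x) in F_11[x]: f(x) = (6x + 5)·a(x) + (6x^2 + 2x + 6);  a(x) = (4x + 2)·(6x^2 + 2x + 6) + (2x + 4);  (6x^2 + 2x + 6) = (3x + 6)·(2x + 4) + (4). The last nonzero remainder is the constant 4 = gcd(f, a) in F_11. Back-substituting through the division chain expresses 4 = s(x)·a(x) + t(x)·f(x) with s(x) ≡ 5x^3 + 2x^2 + 6 (mod f), so (5x^3 + 2x^2 + 6)·a(x) ≡ 4 (mod f). Multiplying by 4^(-1) ≡ 3 in F_11 gives a(x)^(-1) ≡ 3·(5x^3 + 2x^2 + 6) ≡ 4x^3 + 6x^2 + 7 (mod f). Check: (2x^3 + 9x^2 + 8x + 5)·(4x^3 + 6x^2 + 7) = 8x^6 + 4x^5 + 9x^4 + 5x^3 + 5x^2 + x + 2 ≡ 1 (mod x^4 + 9x^3 + 6x + 9).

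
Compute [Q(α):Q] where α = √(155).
[Q(α):Q] = 2

[Q(α):Q] equals the degree of the minimal polynomial of α. Here α^2 = 155 and x^2 - 155 is irreducible (d = 155 is squarefree, ≠ 1, hence not a square), so deg(m_α) = 2. Thus [Q(α):Q] = 2.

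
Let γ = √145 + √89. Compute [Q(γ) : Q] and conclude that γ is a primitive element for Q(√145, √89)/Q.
[Q(γ) : Q] = 4 (equivalently, Q(γ) = Q(√145, √89))

Obviously Q(γ) ⊆ Q(√145, √89), and [Q(√145, √89):Q] = 4 (since 145, 89 are distinct squarefree integers > 1 with 12905 not a perfect square). To show equality we compute the minimal polynomial of γ. From γ = √145 + √89: γ^2 = 145 + 2√(12905) + 89 = 234 + 2√(12905), so γ^2 - 234 = 2√(12905); squaring, (γ^2 - 234)^2 = 4·12905, i.e. γ^4 - 468γ^2 + 54756 - 51620 = 0, i.e. γ^4 - 468γ^2 + 3136 = 0. So γ is a root of x^4 - 468x^2 + 3136. This polynomial is irreducible over Q: it has no rational root (each ±√145 ± √89 is irrational), and any factorization into two quadratics over Q would force √(12905) ∈ Q (pairing opposite roots) or √145, √89 ∈ Q (other pairings), all impossible. Hence [Q(γ):Q] = 4 = [Q(√145, √89):Q], so Q(γ) = Q(√145, √89).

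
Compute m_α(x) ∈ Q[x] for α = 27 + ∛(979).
m_α(x) = x^3 - 81x^2 + 2187x - 20662

Set β = α - 27 = ∛(979), so β^3 = 979. Then (α - 27)^3 - 979 = 0, i.e. α is a root of g(x) = (x - 27)^3 - 979 = x^3 - 81x^2 + 2187x - 20662. Since g(x) = h(x - 27) where h(x) = x^3 - 979, and h is irreducible over Q (because 979 is not a perfect cube, so h has no rational root, and a monic cubic with no rational root is irreducible), g is also irreducible (irreducibility is preserved under the substitution x → x - 27). Hence m_α(x) = x^3 - 81x^2 + 2187x - 20662.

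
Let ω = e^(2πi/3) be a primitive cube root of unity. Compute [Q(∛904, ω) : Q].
[Q(∛904, ω) : Q] = 6

[Q(∛904):Q] = 3 (min poly x^3 - 904, irreducible since 904 is not a perfect cube). [Q(ω):Q] = 2 (min poly x^2 + x + 1). Since Q(∛904) ⊂ R and ω ∉ R, we have ω ∉ Q(∛904), so x^2 + x + 1 remains irreducible over Q(∛904) and [Q(∛904, ω) : Q(∛904)] = 2. By the tower law, [Q(∛904, ω) : Q] = 3 · 2 = 6. (In fact Q(∛904, ω) is the splitting field of x^3 - 904 over Q.)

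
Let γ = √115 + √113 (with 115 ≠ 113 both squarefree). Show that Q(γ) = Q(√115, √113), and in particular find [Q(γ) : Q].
[Q(γ) : Q] = 4 (equivalently, Q(γ) = Q(√115, √113))

Obviously Q(γ) ⊆ Q(√115, √113), and [Q(√115, √113):Q] = 4 (since 115, 113 are distinct squarefree integers > 1 with 12995 not a perfect square). To show equality we compute the minimal polynomial of γ. From γ = √115 + √113: γ^2 = 115 + 2√(12995) + 113 = 228 + 2√(12995), so γ^2 - 228 = 2√(12995); squaring, (γ^2 - 228)^2 = 4·12995, i.e. γ^4 - 456γ^2 + 51984 - 51980 = 0, i.e. γ^4 - 456γ^2 + 4 = 0. So γ is a root of x^4 - 456x^2 + 4. This polynomial is irreducible over Q: it has no rational root (each ±√115 ± √113 is irrational), and any factorization into two quadratics over Q would force √(12995) ∈ Q (pairing opposite roots) or √115, √113 ∈ Q (other pairings), all impossible. Hence [Q(γ):Q] = 4 = [Q(√115, √113):Q], so Q(γ) = Q(√115, √113).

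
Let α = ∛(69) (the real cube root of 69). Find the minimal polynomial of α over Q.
m_α(x) = x^3 - 69

α satisfies α^3 = 69, so x^3 - 69 annihilates α. By the rational root test, a rational root p/q (in lowest terms) of x^3 - 69 would satisfy p^3 = 69 q^3, forcing q = 1 and p^3 = 69; but 69 is not a perfect cube, contradiction. A monic cubic over Q with no rational root is irreducible (any nontrivial factorization would include a linear factor). Hence x^3 - 69 is the minimal polynomial of α, and in particular [Q(α):Q] = 3.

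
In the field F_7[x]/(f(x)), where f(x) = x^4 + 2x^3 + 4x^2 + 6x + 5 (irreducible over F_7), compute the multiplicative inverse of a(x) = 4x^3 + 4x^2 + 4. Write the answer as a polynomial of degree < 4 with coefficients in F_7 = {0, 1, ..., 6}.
a(x)^(-1) ≡ 5x^3 + 3x + 2 (mod f(x))

Since f is irreducible over F_7, F_7[x]/(f) is a field and a(x) ≠ 0 has an inverse. Apply the extended Euclidean algorithm to f(x) and a(x) in F_7[x]: f(x) = (2x + 2)·a(x) + (3x^2 + 5x + 4);  a(x) = (6x + 3)·(3x^2 + 5x + 4) + (3x + 6);  (3x^2 + 5x + 4) = (x + 2)·(3x + 6) + (6). The last nonzero remainder is the constant 6 = gcd(f, a) in F_7. Back-substituting through the division chain expresses 6 = s(x)·a(x) + t(x)·f(x) with s(x) ≡ 2x^3 + 4x + 5 (mod f), so (2x^3 + 4x + 5)·a(x) ≡ 6 (mod f). Multiplying by 6^(-1) ≡ 6 in F_7 gives a(x)^(-1) ≡ 6·(2x^3 + 4x + 5) ≡ 5x^3 + 3x + 2 (mod f). Check: (4x^3 + 4x^2 + 4)·(5x^3 + 3x + 2) = 6x^6 + 6x^5 + 5x^4 + 5x^3 + x^2 + 5x + 1 ≡ 1 (mod x^4 + 2x^3 + 4x^2 + 6x + 5).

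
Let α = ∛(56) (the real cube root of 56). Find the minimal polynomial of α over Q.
m_α(x) = x^3 - 56

α satisfies α^3 = 56, so x^3 - 56 annihilates α. By the rational root test, a rational root p/q (in lowest terms) of x^3 - 56 would satisfy p^3 = 56 q^3, forcing q = 1 and p^3 = 56; but 56 is not a perfect cube, contradiction. A monic cubic over Q with no rational root is irreducible (any nontrivial factorization would include a linear factor). Hence x^3 - 56 is the minimal polynomial of α, and in particular [Q(α):Q] = 3.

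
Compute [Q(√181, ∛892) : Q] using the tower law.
[Q(√181, ∛892) : Q] = 6

Let L = Q(√181, ∛892). Since Q(√181) ⊂ L and [Q(√181):Q] = 2, the tower law gives 2 | [L:Q]. Likewise Q(∛892) ⊂ L with [Q(∛892):Q] = 3 (because 892 is not a perfect cube), so 3 | [L:Q]. As gcd(2,3) = 1, [L:Q] is divisible by 6. Conversely L is generated over Q by √181 and ∛892, so [L:Q] ≤ 2·3 = 6. Therefore [Q(√181, ∛892) : Q] = 6.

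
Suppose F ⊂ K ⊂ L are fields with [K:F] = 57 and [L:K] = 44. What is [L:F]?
[L:F] = 2508

The tower law says that for any tower of field extensions F ⊂ K ⊂ L with finite degrees, [L:F] = [L:K] · [K:F]. Here this gives [L:F] = 44 · 57 = 2508.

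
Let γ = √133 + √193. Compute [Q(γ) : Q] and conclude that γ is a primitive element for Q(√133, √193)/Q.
[Q(γ) : Q] = 4 (equivalently, Q(γ) = Q(√133, √193))

Obviously Q(γ) ⊆ Q(√133, √193), and [Q(√133, √193):Q] = 4 (since 133, 193 are distinct squarefree integers > 1 with 25669 not a perfect square). To show equality we compute the minimal polynomial of γ. From γ = √133 + √193: γ^2 = 133 + 2√(25669) + 193 = 326 + 2√(25669), so γ^2 - 326 = 2√(25669); squaring, (γ^2 - 326)^2 = 4·25669, i.e. γ^4 - 652γ^2 + 106276 - 102676 = 0, i.e. γ^4 - 652γ^2 + 3600 = 0. So γ is a root of x^4 - 652x^2 + 3600. This polynomial is irreducible over Q: it has no rational root (each ±√133 ± √193 is irrational), and any factorization into two quadratics over Q would force √(25669) ∈ Q (pairing opposite roots) or √133, √193 ∈ Q (other pairings), all impossible. Hence [Q(γ):Q] = 4 = [Q(√133, √193):Q], so Q(γ) = Q(√133, √193).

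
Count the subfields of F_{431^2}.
F_{431^2} has 2 subfields

The subfields of F_{p^n} are exactly the fields F_{p^d} for d | n (each is the fixed field of the unique index-d subgroup of Gal(F_{p^n}/F_p) ≅ Z/nZ). The divisors of n = 2 are {1, 2}, giving 2 subfields: F_{431^1}, F_{431^2}.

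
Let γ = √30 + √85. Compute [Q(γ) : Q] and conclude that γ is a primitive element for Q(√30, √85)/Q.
[Q(γ) : Q] = 4 (equivalently, Q(γ) = Q(√30, √85))

Obviously Q(γ) ⊆ Q(√30, √85), and [Q(√30, √85):Q] = 4 (since 30, 85 are distinct squarefree integers > 1 with 2550 not a perfect square). To show equality we compute the minimal polynomial of γ. From γ = √30 + √85: γ^2 = 30 + 2√(2550) + 85 = 115 + 2√(2550), so γ^2 - 115 = 2√(2550); squaring, (γ^2 - 115)^2 = 4·2550, i.e. γ^4 - 230γ^2 + 13225 - 10200 = 0, i.e. γ^4 - 230γ^2 + 3025 = 0. So γ is a root of x^4 - 230x^2 + 3025. This polynomial is irreducible over Q: it has no rational root (each ±√30 ± √85 is irrational), and any factorization into two quadratics over Q would force √(2550) ∈ Q (pairing opposite roots) or √30, √85 ∈ Q (other pairings), all impossible. Hence [Q(γ):Q] = 4 = [Q(√30, √85):Q], so Q(γ) = Q(√30, √85).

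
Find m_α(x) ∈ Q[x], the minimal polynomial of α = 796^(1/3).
m_α(x) = x^3 - 796

α satisfies α^3 = 796, so x^3 - 796 annihilates α. By the rational root test, a rational root p/q (in lowest terms) of x^3 - 796 would satisfy p^3 = 796 q^3, forcing q = 1 and p^3 = 796; but 796 is not a perfect cube, contradiction. A monic cubic over Q with no rational root is irreducible (any nontrivial factorization would include a linear factor). Hence x^3 - 796 is the minimal polynomial of α, and in particular [Q(α):Q] = 3.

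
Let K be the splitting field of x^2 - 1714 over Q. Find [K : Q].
[K : Q] = 2

f(x) = x^2 - 1714 factors as (x - √1714)(x + √1714). The splitting field is K = Q(√1714). Since 1714 is squarefree and > 1, it is not a perfect square, so x^2 - 1714 is irreducible over Q and [Q(√1714) : Q] = 2. Hence [K : Q] = 2.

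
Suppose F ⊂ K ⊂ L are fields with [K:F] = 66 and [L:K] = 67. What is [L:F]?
[L:F] = 4422

The tower law says that for any tower of field extensions F ⊂ K ⊂ L with finite degrees, [L:F] = [L:K] · [K:F]. Here this gives [L:F] = 67 · 66 = 4422.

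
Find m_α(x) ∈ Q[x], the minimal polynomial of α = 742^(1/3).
m_α(x) = x^3 - 742

α satisfies α^3 = 742, so x^3 - 742 annihilates α. By the rational root test, a rational root p/q (in lowest terms) of x^3 - 742 would satisfy p^3 = 742 q^3, forcing q = 1 and p^3 = 742; but 742 is not a perfect cube, contradiction. A monic cubic over Q with no rational root is irreducible (any nontrivial factorization would include a linear factor). Hence x^3 - 742 is the minimal polynomial of α, and in particular [Q(α):Q] = 3.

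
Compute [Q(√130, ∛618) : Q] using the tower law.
[Q(√130, ∛618) : Q] = 6

Let L = Q(√130, ∛618). Since Q(√130) ⊂ L and [Q(√130):Q] = 2, the tower law gives 2 | [L:Q]. Likewise Q(∛618) ⊂ L with [Q(∛618):Q] = 3 (because 618 is not a perfect cube), so 3 | [L:Q]. As gcd(2,3) = 1, [L:Q] is divisible by 6. Conversely L is generated over Q by √130 and ∛618, so [L:Q] ≤ 2·3 = 6. Therefore [Q(√130, ∛618) : Q] = 6.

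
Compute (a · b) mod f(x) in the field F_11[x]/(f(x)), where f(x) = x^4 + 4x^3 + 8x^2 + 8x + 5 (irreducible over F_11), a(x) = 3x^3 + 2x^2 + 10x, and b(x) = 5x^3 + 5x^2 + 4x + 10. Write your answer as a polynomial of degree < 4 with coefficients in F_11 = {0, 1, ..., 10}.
a · b ≡ x^3 + 2x^2 + x + 2 (mod f(x))

Multiply in F_11[x]: a(x)·b(x) = (3x^3 + 2x^2 + 10x)·(5x^3 + 5x^2 + 4x + 10) = 4x^6 + 3x^5 + 6x^4 + 5x^2 + x. This has degree ≥ 4, so divide by f(x) over F_11: 4x^6 + 3x^5 + 6x^4 + 5x^2 + x = (4x^2 + 9x + 4)·(x^4 + 4x^3 + 8x^2 + 8x + 5) + (x^3 + 2x^2 + x + 2). Hence a·b ≡ x^3 + 2x^2 + x + 2 (mod f). (F_11[x]/(f) is a field with 11^4 = 14641 elements since f is irreducible of degree 4.)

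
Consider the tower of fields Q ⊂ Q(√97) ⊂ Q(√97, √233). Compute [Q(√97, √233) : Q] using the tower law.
[Q(√97, √233) : Q] = 4

[Q(√97):Q] = 2 (min poly x^2 - 97, irreducible since 97 is squarefree > 1). For the top step, suppose √233 ∈ Q(√97), say √233 = c + d√97 with c, d ∈ Q. Squaring: 233 = c^2 + 97d^2 + 2cd√97. Since √97 ∉ Q this forces 2cd = 0. If d = 0 then √233 = c ∈ Q, contradicting 233 squarefree > 1. If c = 0 then 233 = 97d^2, so 97·233 = (97d)^2 is a perfect square in Q — but 97·233 = 22601 is not a perfect square (since 97 and 233 are distinct squarefree integers). Contradiction. Hence √233 ∉ Q(√97), so x^2 - 233 stays irreducible over Q(√97) and [Q(√97, √233) : Q(√97)] = 2. By the tower law, [Q(√97, √233) : Q] = 2 · 2 = 4.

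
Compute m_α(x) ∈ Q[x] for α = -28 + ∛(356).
m_α(x) = x^3 + 84x^2 + 2352x + 21596

Set β = α + 28 = ∛(356), so β^3 = 356. Then (α + 28)^3 - 356 = 0, i.e. α is a root of g(x) = (x + 28)^3 - 356 = x^3 + 84x^2 + 2352x + 21596. Since g(x) = h(x + 28) where h(x) = x^3 - 356, and h is irreducible over Q (because 356 is not a perfect cube, so h has no rational root, and a monic cubic with no rational root is irreducible), g is also irreducible (irreducibility is preserved under the substitution x → x + 28). Hence m_α(x) = x^3 + 84x^2 + 2352x + 21596.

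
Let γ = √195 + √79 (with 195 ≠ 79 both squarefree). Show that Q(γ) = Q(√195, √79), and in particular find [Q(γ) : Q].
[Q(γ) : Q] = 4 (equivalently, Q(γ) = Q(√195, √79))

Obviously Q(γ) ⊆ Q(√195, √79), and [Q(√195, √79):Q] = 4 (since 195, 79 are distinct squarefree integers > 1 with 15405 not a perfect square). To show equality we compute the minimal polynomial of γ. From γ = √195 + √79: γ^2 = 195 + 2√(15405) + 79 = 274 + 2√(15405), so γ^2 - 274 = 2√(15405); squaring, (γ^2 - 274)^2 = 4·15405, i.e. γ^4 - 548γ^2 + 75076 - 61620 = 0, i.e. γ^4 - 548γ^2 + 13456 = 0. So γ is a root of x^4 - 548x^2 + 13456. This polynomial is irreducible over Q: it has no rational root (each ±√195 ± √79 is irrational), and any factorization into two quadratics over Q would force √(15405) ∈ Q (pairing opposite roots) or √195, √79 ∈ Q (other pairings), all impossible. Hence [Q(γ):Q] = 4 = [Q(√195, √79):Q], so Q(γ) = Q(√195, √79).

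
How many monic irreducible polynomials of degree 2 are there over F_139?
There are 9591 monic irreducible polynomials of degree 2 over F_139

Each element of F_{139^2} that lies in no proper subfield is a root of exactly one monic irreducible of degree 2 over F_139, and each such polynomial has 2 distinct roots in F_{139^2}. By Möbius inversion the count is N_139(2) = (1/2) Σ_{d|2} μ(2/d) · 139^d = (1/2)(μ(2)·139^1 + μ(1)·139^2) = 19182/2 = 9591.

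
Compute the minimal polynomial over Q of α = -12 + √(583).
m_α(x) = x^2 + 24x - 439

From α + 12 = √(583), squaring gives (α + 12)^2 = 583, i.e. α^2 + 24α + 144 = 583, so α^2 + 24α - 439 = 0. The discriminant of x^2 + 24x - 439 is (24)^2 - 4·(-439) = 576 + 1756 = 2332, and 4·(583) is not a perfect square in Q since 583 is squarefree and ≠ 1. Hence x^2 + 24x - 439 is irreducible over Q and is the minimal polynomial of α.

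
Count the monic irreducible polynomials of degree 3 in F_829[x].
There are 189907320 monic irreducible polynomials of degree 3 over F_829

Each element of F_{829^3} that lies in no proper subfield is a root of exactly one monic irreducible of degree 3 over F_829, and each such polynomial has 3 distinct roots in F_{829^3}. By Möbius inversion the count is N_829(3) = (1/3) Σ_{d|3} μ(3/d) · 829^d = (1/3)(μ(3)·829^1 + μ(1)·829^3) = 569721960/3 = 189907320.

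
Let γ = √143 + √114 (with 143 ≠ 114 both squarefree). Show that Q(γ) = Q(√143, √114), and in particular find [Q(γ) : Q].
[Q(γ) : Q] = 4 (equivalently, Q(γ) = Q(√143, √114))

Obviously Q(γ) ⊆ Q(√143, √114), and [Q(√143, √114):Q] = 4 (since 143, 114 are distinct squarefree integers > 1 with 16302 not a perfect square). To show equality we compute the minimal polynomial of γ. From γ = √143 + √114: γ^2 = 143 + 2√(16302) + 114 = 257 + 2√(16302), so γ^2 - 257 = 2√(16302); squaring, (γ^2 - 257)^2 = 4·16302, i.e. γ^4 - 514γ^2 + 66049 - 65208 = 0, i.e. γ^4 - 514γ^2 + 841 = 0. So γ is a root of x^4 - 514x^2 + 841. This polynomial is irreducible over Q: it has no rational root (each ±√143 ± √114 is irrational), and any factorization into two quadratics over Q would force √(16302) ∈ Q (pairing opposite roots) or √143, √114 ∈ Q (other pairings), all impossible. Hence [Q(γ):Q] = 4 = [Q(√143, √114):Q], so Q(γ) = Q(√143, √114).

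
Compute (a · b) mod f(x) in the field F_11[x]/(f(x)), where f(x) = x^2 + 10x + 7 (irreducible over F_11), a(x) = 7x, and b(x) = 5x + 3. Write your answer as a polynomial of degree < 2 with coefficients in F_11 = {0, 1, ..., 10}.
a · b ≡ x + 8 (mod f(x))

Multiply in F_11[x]: a(x)·b(x) = (7x)·(5x + 3) = 2x^2 + 10x. This has degree ≥ 2, so divide by f(x) over F_11: 2x^2 + 10x = (2)·(x^2 + 10x + 7) + (x + 8). Hence a·b ≡ x + 8 (mod f). (F_11[x]/(f) is a field with 11^2 = 121 elements since f is irreducible of degree 2.)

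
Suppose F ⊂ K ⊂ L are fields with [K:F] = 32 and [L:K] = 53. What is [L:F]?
[L:F] = 1696

The tower law says that for any tower of field extensions F ⊂ K ⊂ L with finite degrees, [L:F] = [L:K] · [K:F]. Here this gives [L:F] = 53 · 32 = 1696.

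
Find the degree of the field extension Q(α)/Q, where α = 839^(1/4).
[Q(α):Q] = 4

α is a root of x^4 - 839. By Eisenstein's criterion at the prime p = 839 (which divides the constant term 839 but p^2 = 703921 does not, since 839 is squarefree), x^4 - 839 is irreducible over Q. Hence [Q(α):Q] = 4.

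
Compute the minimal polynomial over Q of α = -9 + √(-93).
m_α(x) = x^2 + 18x + 174

From α + 9 = √(-93), squaring gives (α + 9)^2 = -93, i.e. α^2 + 18α + 81 = -93, so α^2 + 18α + 174 = 0. The discriminant of x^2 + 18x + 174 is (18)^2 - 4·(174) = 324 - 696 = -372, and 4·(-93) is not a perfect square in Q since -93 is squarefree and ≠ 1. Hence x^2 + 18x + 174 is irreducible over Q and is the minimal polynomial of α.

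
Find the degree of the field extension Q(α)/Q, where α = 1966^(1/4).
[Q(α):Q] = 4

α is a root of x^4 - 1966. By Eisenstein's criterion at the prime p = 2 (which divides the constant term 1966 but p^2 = 4 does not, since 1966 is squarefree), x^4 - 1966 is irreducible over Q. Hence [Q(α):Q] = 4.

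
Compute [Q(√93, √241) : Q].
[Q(√93, √241) : Q] = 4

[Q(√93):Q] = 2 (min poly x^2 - 93, irreducible since 93 is squarefree > 1). For the top step, suppose √241 ∈ Q(√93), say √241 = c + d√93 with c, d ∈ Q. Squaring: 241 = c^2 + 93d^2 + 2cd√93. Since √93 ∉ Q this forces 2cd = 0. If d = 0 then √241 = c ∈ Q, contradicting 241 squarefree > 1. If c = 0 then 241 = 93d^2, so 93·241 = (93d)^2 is a perfect square in Q — but 93·241 = 22413 is not a perfect square (since 93 and 241 are distinct squarefree integers). Contradiction. Hence √241 ∉ Q(√93), so x^2 - 241 stays irreducible over Q(√93) and [Q(√93, √241) : Q(√93)] = 2. By the tower law, [Q(√93, √241) : Q] = 2 · 2 = 4.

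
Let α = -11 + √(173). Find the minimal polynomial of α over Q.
m_α(x) = x^2 + 22x - 52

From α + 11 = √(173), squaring gives (α + 11)^2 = 173, i.e. α^2 + 22α + 121 = 173, so α^2 + 22α - 52 = 0. The discriminant of x^2 + 22x - 52 is (22)^2 - 4·(-52) = 484 + 208 = 692, and 4·(173) is not a perfect square in Q since 173 is squarefree and ≠ 1. Hence x^2 + 22x - 52 is irreducible over Q and is the minimal polynomial of α.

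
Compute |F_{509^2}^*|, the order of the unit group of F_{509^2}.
|F_{509^2}^*| = 259080

F_{509^2} has 509^2 = 259081 elements; its multiplicative group consists of all nonzero elements, so |F_{509^2}^*| = 259081 - 1 = 259080. (It is cyclic since any finite subgroup of the multiplicative group of a field is cyclic.)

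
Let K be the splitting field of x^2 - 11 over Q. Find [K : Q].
[K : Q] = 2

f(x) = x^2 - 11 factors as (x - √11)(x + √11). The splitting field is K = Q(√11). Since 11 is squarefree and > 1, it is not a perfect square, so x^2 - 11 is irreducible over Q and [Q(√11) : Q] = 2. Hence [K : Q] = 2.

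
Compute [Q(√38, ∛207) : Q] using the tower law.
[Q(√38, ∛207) : Q] = 6

Let L = Q(√38, ∛207). Since Q(√38) ⊂ L and [Q(√38):Q] = 2, the tower law gives 2 | [L:Q]. Likewise Q(∛207) ⊂ L with [Q(∛207):Q] = 3 (because 207 is not a perfect cube), so 3 | [L:Q]. As gcd(2,3) = 1, [L:Q] is divisible by 6. Conversely L is generated over Q by √38 and ∛207, so [L:Q] ≤ 2·3 = 6. Therefore [Q(√38, ∛207) : Q] = 6.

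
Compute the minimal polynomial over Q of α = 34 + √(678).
m_α(x) = x^2 - 68x + 478

From α - 34 = √(678), squaring gives (α - 34)^2 = 678, i.e. α^2 - 68α + 1156 = 678, so α^2 - 68α + 478 = 0. The discriminant of x^2 - 68x + 478 is (-68)^2 - 4·(478) = 4624 - 1912 = 2712, and 4·(678) is not a perfect square in Q since 678 is squarefree and ≠ 1. Hence x^2 - 68x + 478 is irreducible over Q and is the minimal polynomial of α.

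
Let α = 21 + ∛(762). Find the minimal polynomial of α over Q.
m_α(x) = x^3 - 63x^2 + 1323x - 10023

Set β = α - 21 = ∛(762), so β^3 = 762. Then (α - 21)^3 - 762 = 0, i.e. α is a root of g(x) = (x - 21)^3 - 762 = x^3 - 63x^2 + 1323x - 10023. Since g(x) = h(x - 21) where h(x) = x^3 - 762, and h is irreducible over Q (because 762 is not a perfect cube, so h has no rational root, and a monic cubic with no rational root is irreducible), g is also irreducible (irreducibility is preserved under the substitution x → x - 21). Hence m_α(x) = x^3 - 63x^2 + 1323x - 10023.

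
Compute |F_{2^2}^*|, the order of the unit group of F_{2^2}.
|F_{2^2}^*| = 3

F_{2^2} has 2^2 = 4 elements; its multiplicative group consists of all nonzero elements, so |F_{2^2}^*| = 4 - 1 = 3. (It is cyclic since any finite subgroup of the multiplicative group of a field is cyclic.)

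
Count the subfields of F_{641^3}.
F_{641^3} has 2 subfields

The subfields of F_{p^n} are exactly the fields F_{p^d} for d | n (each is the fixed field of the unique index-d subgroup of Gal(F_{p^n}/F_p) ≅ Z/nZ). The divisors of n = 3 are {1, 3}, giving 2 subfields: F_{641^1}, F_{641^3}.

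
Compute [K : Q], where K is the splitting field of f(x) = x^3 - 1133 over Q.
[K : Q] = 6

The roots of x^3 - 1133 are ∛1133, ω∛1133, ω^2∛1133 where ω = e^(2πi/3) is a primitive cube root of unity, so K = Q(∛1133, ω). Now [Q(∛1133):Q] = 3 (since 1133 is not a perfect cube, x^3 - 1133 is irreducible) and [Q(ω):Q] = 2. Both 2 and 3 divide [K:Q], and [K:Q] ≤ 3·2 = 6, so [K:Q] = 6. (Equivalently: Q(∛1133) ⊂ R but ω ∉ R, so [K : Q(∛1133)] = 2.)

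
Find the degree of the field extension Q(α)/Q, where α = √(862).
[Q(α):Q] = 2

[Q(α):Q] equals the degree of the minimal polynomial of α. Here α^2 = 862 and x^2 - 862 is irreducible (d = 862 is squarefree, ≠ 1, hence not a square), so deg(m_α) = 2. Thus [Q(α):Q] = 2.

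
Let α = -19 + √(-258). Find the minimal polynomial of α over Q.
m_α(x) = x^2 + 38x + 619

From α + 19 = √(-258), squaring gives (α + 19)^2 = -258, i.e. α^2 + 38α + 361 = -258, so α^2 + 38α + 619 = 0. The discriminant of x^2 + 38x + 619 is (38)^2 - 4·(619) = 1444 - 2476 = -1032, and 4·(-258) is not a perfect square in Q since -258 is squarefree and ≠ 1. Hence x^2 + 38x + 619 is irreducible over Q and is the minimal polynomial of α.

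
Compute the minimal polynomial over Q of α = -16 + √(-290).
m_α(x) = x^2 + 32x + 546

From α + 16 = √(-290), squaring gives (α + 16)^2 = -290, i.e. α^2 + 32α + 256 = -290, so α^2 + 32α + 546 = 0. The discriminant of x^2 + 32x + 546 is (32)^2 - 4·(546) = 1024 - 2184 = -1160, and 4·(-290) is not a perfect square in Q since -290 is squarefree and ≠ 1. Hence x^2 + 32x + 546 is irreducible over Q and is the minimal polynomial of α.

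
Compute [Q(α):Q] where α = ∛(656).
[Q(α):Q] = 3

The minimal polynomial of α is x^3 - 656, irreducible over Q since 656 is not a perfect cube (so x^3 - 656 has no rational root). Hence [Q(α):Q] = deg(m_α) = 3.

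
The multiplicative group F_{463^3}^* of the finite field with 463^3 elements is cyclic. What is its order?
|F_{463^3}^*| = 99252846

F_{463^3} has 463^3 = 99252847 elements; its multiplicative group consists of all nonzero elements, so |F_{463^3}^*| = 99252847 - 1 = 99252846. (It is cyclic since any finite subgroup of the multiplicative group of a field is cyclic.)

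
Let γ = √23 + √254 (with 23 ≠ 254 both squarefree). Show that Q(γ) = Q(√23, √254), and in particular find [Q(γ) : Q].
[Q(γ) : Q] = 4 (equivalently, Q(γ) = Q(√23, √254))

Obviously Q(γ) ⊆ Q(√23, √254), and [Q(√23, √254):Q] = 4 (since 23, 254 are distinct squarefree integers > 1 with 5842 not a perfect square). To show equality we compute the minimal polynomial of γ. From γ = √23 + √254: γ^2 = 23 + 2√(5842) + 254 = 277 + 2√(5842), so γ^2 - 277 = 2√(5842); squaring, (γ^2 - 277)^2 = 4·5842, i.e. γ^4 - 554γ^2 + 76729 - 23368 = 0, i.e. γ^4 - 554γ^2 + 53361 = 0. So γ is a root of x^4 - 554x^2 + 53361. This polynomial is irreducible over Q: it has no rational root (each ±√23 ± √254 is irrational), and any factorization into two quadratics over Q would force √(5842) ∈ Q (pairing opposite roots) or √23, √254 ∈ Q (other pairings), all impossible. Hence [Q(γ):Q] = 4 = [Q(√23, √254):Q], so Q(γ) = Q(√23, √254).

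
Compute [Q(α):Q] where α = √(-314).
[Q(α):Q] = 2

[Q(α):Q] equals the degree of the minimal polynomial of α. Here α^2 = -314 and x^2 + 314 is irreducible (d = -314 is squarefree, ≠ 1, hence not a square), so deg(m_α) = 2. Thus [Q(α):Q] = 2.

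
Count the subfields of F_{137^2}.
F_{137^2} has 2 subfields

The subfields of F_{p^n} are exactly the fields F_{p^d} for d | n (each is the fixed field of the unique index-d subgroup of Gal(F_{p^n}/F_p) ≅ Z/nZ). The divisors of n = 2 are {1, 2}, giving 2 subfields: F_{137^1}, F_{137^2}.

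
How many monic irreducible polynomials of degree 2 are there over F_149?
There are 11026 monic irreducible polynomials of degree 2 over F_149

Each element of F_{149^2} that lies in no proper subfield is a root of exactly one monic irreducible of degree 2 over F_149, and each such polynomial has 2 distinct roots in F_{149^2}. By Möbius inversion the count is N_149(2) = (1/2) Σ_{d|2} μ(2/d) · 149^d = (1/2)(μ(2)·149^1 + μ(1)·149^2) = 22052/2 = 11026.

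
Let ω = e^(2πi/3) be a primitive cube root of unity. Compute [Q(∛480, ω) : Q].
[Q(∛480, ω) : Q] = 6

[Q(∛480):Q] = 3 (min poly x^3 - 480, irreducible since 480 is not a perfect cube). [Q(ω):Q] = 2 (min poly x^2 + x + 1). Since Q(∛480) ⊂ R and ω ∉ R, we have ω ∉ Q(∛480), so x^2 + x + 1 remains irreducible over Q(∛480) and [Q(∛480, ω) : Q(∛480)] = 2. By the tower law, [Q(∛480, ω) : Q] = 3 · 2 = 6. (In fact Q(∛480, ω) is the splitting field of x^3 - 480 over Q.)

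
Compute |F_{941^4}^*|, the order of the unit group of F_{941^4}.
|F_{941^4}^*| = 784076601360

F_{941^4} has 941^4 = 784076601361 elements; its multiplicative group consists of all nonzero elements, so |F_{941^4}^*| = 784076601361 - 1 = 784076601360. (It is cyclic since any finite subgroup of the multiplicative group of a field is cyclic.)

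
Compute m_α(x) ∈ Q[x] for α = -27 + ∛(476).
m_α(x) = x^3 + 81x^2 + 2187x + 19207

Set β = α + 27 = ∛(476), so β^3 = 476. Then (α + 27)^3 - 476 = 0, i.e. α is a root of g(x) = (x + 27)^3 - 476 = x^3 + 81x^2 + 2187x + 19207. Since g(x) = h(x + 27) where h(x) = x^3 - 476, and h is irreducible over Q (because 476 is not a perfect cube, so h has no rational root, and a monic cubic with no rational root is irreducible), g is also irreducible (irreducibility is preserved under the substitution x → x + 27). Hence m_α(x) = x^3 + 81x^2 + 2187x + 19207.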